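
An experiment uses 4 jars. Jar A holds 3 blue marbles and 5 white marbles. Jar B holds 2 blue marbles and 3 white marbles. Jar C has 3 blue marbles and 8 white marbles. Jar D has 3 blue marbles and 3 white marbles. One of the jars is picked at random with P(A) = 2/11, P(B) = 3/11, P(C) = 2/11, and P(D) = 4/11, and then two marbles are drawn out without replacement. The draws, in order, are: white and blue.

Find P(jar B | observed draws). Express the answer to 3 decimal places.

0.293

The likelihood of the observed sequence under each hypothesis: P(data | jar A) = (5/8)(3/7) = 0.26786; P(data | jar B) = (3/5)(2/4) = 0.3; P(data | jar C) = (8/11)(3/10) = 0.21818; P(data | jar D) = (3/6)(3/5) = 0.3.
Multiplying each by its prior: 2/11 · 0.26786 = 0.048701, 3/11 · 0.3 = 0.081818, 2/11 · 0.21818 = 0.039669, 4/11 · 0.3 = 0.10909; summing to 0.27928.
By Bayes' rule, P(jar B | data) = (0.081818) / (0.27928) = 0.29296.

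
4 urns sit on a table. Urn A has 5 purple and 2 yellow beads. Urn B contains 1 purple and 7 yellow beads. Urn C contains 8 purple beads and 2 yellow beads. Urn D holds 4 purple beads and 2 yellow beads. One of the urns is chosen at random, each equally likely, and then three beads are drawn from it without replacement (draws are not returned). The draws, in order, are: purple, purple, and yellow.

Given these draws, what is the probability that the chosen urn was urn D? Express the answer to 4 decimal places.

0.3663

The likelihood of the observed sequence under each hypothesis: P(data | urn A) = (5/7)(4/6)(2/5) = 4/21; P(data | urn B) = (1/8)(0/7) = 0; P(data | urn C) = (8/10)(7/9)(2/8) = 7/45; P(data | urn D) = (4/6)(3/5)(2/4) = 1/5.
Weighting by the prior gives 1/4 · 4/21 = 1/21, 1/4 · 0 = 0, 1/4 · 7/45 = 7/180, 1/4 · 1/5 = 1/20; summing to 43/315.
By Bayes' rule, P(urn D | data) = (1/20) / (43/315) = 63/172.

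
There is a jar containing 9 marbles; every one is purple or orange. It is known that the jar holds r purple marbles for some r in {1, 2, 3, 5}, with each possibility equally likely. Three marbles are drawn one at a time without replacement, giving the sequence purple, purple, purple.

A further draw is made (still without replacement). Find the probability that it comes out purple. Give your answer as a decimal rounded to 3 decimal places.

Compute the likelihood of the observed sequence for each case: P(data | r = 1) = (1/9)(0/8) = 0; P(data | r = 2) = (2/9)(1/8)(0/7) = 0; P(data | r = 3) = (3/9)(2/8)(1/7) = 1/84; P(data | r = 5) = (5/9)(4/8)(3/7) = 5/42.
Weighting by the prior gives 1/4 · 0 = 0, 1/4 · 0 = 0, 1/4 · 1/84 = 1/336, 1/4 · 5/42 = 5/168; these sum to 11/336.
The posterior is then P(r = 1 | data) = 0, P(r = 2 | data) = 0, P(r = 3 | data) = 1/11, P(r = 5 | data) = 10/11.
The predictive probability is P(purple next | data) = (0)(1/11) + (1/3)(10/11) = 10/33.

0.303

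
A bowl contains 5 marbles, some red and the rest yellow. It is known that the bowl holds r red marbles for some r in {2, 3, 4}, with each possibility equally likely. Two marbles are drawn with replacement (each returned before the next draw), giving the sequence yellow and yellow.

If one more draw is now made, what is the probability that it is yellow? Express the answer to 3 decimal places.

For each hypothesis, P(data | H) works out to: P(data | r = 2) = (3/5)(3/5) = 9/25; P(data | r = 3) = (2/5)(2/5) = 4/25; P(data | r = 4) = (1/5)(1/5) = 1/25.
Weighting by the prior gives 1/3 · 9/25 = 3/25, 1/3 · 4/25 = 4/75, 1/3 · 1/25 = 1/75; these sum to 14/75.
Dividing through by the total gives posterior P(r = 2 | data) = 9/14, P(r = 3 | data) = 2/7, P(r = 4 | data) = 1/14.
Averaging over the posterior, P(yellow next | data) = (3/5)(9/14) + (2/5)(2/7) + (1/5)(1/14) = 18/35.

0.514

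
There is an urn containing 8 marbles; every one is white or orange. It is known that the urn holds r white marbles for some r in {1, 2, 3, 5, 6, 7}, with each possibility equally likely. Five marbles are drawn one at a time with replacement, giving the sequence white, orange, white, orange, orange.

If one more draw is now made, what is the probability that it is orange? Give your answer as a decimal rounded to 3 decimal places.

0.593

Under each hypothesis, the probability of the observed sequence is: P(data | r = 1) = (1/8)(7/8)(1/8)(7/8)(7/8) = 0.010468; P(data | r = 2) = (2/8)(6/8)(2/8)(6/8)(6/8) = 0.026367; P(data | r = 3) = (3/8)(5/8)(3/8)(5/8)(5/8) = 0.034332; P(data | r = 5) = (5/8)(3/8)(5/8)(3/8)(3/8) = 0.020599; P(data | r = 6) = (6/8)(2/8)(6/8)(2/8)(2/8) = 0.0087891; P(data | r = 7) = (7/8)(1/8)(7/8)(1/8)(1/8) = 0.0014954.
Weighting by the prior gives 1/6 · 0.010468 = 0.0017446, 1/6 · 0.026367 = 0.0043945, 1/6 · 0.034332 = 0.005722, 1/6 · 0.020599 = 0.0034332, 1/6 · 0.0087891 = 0.0014648, 1/6 · 0.0014954 = 0.00024923; with total 0.017008.
The posterior is then P(r = 1 | data) = 0.10257, P(r = 2 | data) = 0.25837, P(r = 3 | data) = 0.33642, P(r = 5 | data) = 0.20185, P(r = 6 | data) = 0.086124, P(r = 7 | data) = 0.014653.
So P(orange next | data) = Σ P(orange next | H) P(H | data) = (7/8)(0.10257) + (3/4)(0.25837) + (5/8)(0.33642) + (3/8)(0.20185) + (1/4)(0.086124) + (1/8)(0.014653) = 0.59285.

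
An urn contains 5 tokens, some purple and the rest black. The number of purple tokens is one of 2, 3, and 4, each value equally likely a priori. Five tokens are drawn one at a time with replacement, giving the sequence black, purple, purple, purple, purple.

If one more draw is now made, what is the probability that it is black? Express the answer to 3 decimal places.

0.311

The likelihood of the observed sequence under each hypothesis: P(data | r = 2) = (3/5)(2/5)(2/5)(2/5)(2/5) = 0.01536; P(data | r = 3) = (2/5)(3/5)(3/5)(3/5)(3/5) = 0.05184; P(data | r = 4) = (1/5)(4/5)(4/5)(4/5)(4/5) = 0.08192.
Weighting by the prior gives 1/3 · 0.01536 = 0.00512, 1/3 · 0.05184 = 0.01728, 1/3 · 0.08192 = 0.027307; with total 0.049707.
Dividing through by the total gives posterior P(r = 2 | data) = 0.103, P(r = 3 | data) = 0.34764, P(r = 4 | data) = 0.54936.
So P(black next | data) = Σ P(black next | H) P(H | data) = (3/5)(0.103) + (2/5)(0.34764) + (1/5)(0.54936) = 0.31073.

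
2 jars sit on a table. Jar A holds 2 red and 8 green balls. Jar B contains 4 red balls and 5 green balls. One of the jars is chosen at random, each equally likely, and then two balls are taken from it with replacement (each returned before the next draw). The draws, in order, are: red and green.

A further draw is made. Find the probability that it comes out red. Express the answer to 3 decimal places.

For each hypothesis, P(data | H) works out to: P(data | jar A) = (2/10)(8/10) = 0.16; P(data | jar B) = (4/9)(5/9) = 0.24691.
The prior-weighted likelihoods are 1/2 · 0.16 = 0.08, 1/2 · 0.24691 = 0.12346; with total 0.20346.
Dividing through by the total gives posterior P(jar A | data) = 0.3932, P(jar B | data) = 0.6068.
Averaging over the posterior, P(red next | data) = (1/5)(0.3932) + (4/9)(0.6068) = 0.34833.

0.348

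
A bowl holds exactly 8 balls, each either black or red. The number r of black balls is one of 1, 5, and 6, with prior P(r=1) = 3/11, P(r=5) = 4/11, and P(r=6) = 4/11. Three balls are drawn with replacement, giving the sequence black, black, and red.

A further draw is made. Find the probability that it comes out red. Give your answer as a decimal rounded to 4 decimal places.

0.3331

Compute the likelihood of the observed sequence for each case: P(data | r = 1) = (1/8)(1/8)(7/8) = 0.013672; P(data | r = 5) = (5/8)(5/8)(3/8) = 0.14648; P(data | r = 6) = (6/8)(6/8)(2/8) = 0.14062.
Multiplying each by its prior: 3/11 · 0.013672 = 0.0037287, 4/11 · 0.14648 = 0.053267, 4/11 · 0.14062 = 0.051136; with total 0.10813.
Dividing through by the total gives posterior P(r = 1 | data) = 0.034483, P(r = 5 | data) = 0.49261, P(r = 6 | data) = 0.47291.
So P(red next | data) = Σ P(red next | H) P(H | data) = (7/8)(0.034483) + (3/8)(0.49261) + (1/4)(0.47291) = 0.33313.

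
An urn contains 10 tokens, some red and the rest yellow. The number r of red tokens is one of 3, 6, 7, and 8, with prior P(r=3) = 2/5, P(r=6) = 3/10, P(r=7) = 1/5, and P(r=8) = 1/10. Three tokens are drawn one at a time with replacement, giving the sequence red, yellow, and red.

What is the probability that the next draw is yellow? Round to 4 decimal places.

0.4186

Compute the likelihood of the observed sequence for each case: P(data | r = 3) = (3/10)(7/10)(3/10) = 0.063; P(data | r = 6) = (6/10)(4/10)(6/10) = 0.144; P(data | r = 7) = (7/10)(3/10)(7/10) = 0.147; P(data | r = 8) = (8/10)(2/10)(8/10) = 0.128.
Weighting by the prior gives 2/5 · 0.063 = 0.0252, 3/10 · 0.144 = 0.0432, 1/5 · 0.147 = 0.0294, 1/10 · 0.128 = 0.0128; summing to 0.1106.
Normalising, the posterior is P(r = 3 | data) = 0.22785, P(r = 6 | data) = 0.3906, P(r = 7 | data) = 0.26582, P(r = 8 | data) = 0.11573.
So P(yellow next | data) = Σ P(yellow next | H) P(H | data) = (7/10)(0.22785) + (2/5)(0.3906) + (3/10)(0.26582) + (1/5)(0.11573) = 0.41863.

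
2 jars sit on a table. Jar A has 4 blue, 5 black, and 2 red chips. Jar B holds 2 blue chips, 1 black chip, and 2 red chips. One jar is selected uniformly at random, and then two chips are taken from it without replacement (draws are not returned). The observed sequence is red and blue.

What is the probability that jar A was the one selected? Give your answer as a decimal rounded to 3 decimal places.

0.267

Compute the likelihood of the observed sequence for each case: P(data | jar A) = (2/11)(4/10) = 4/55; P(data | jar B) = (2/5)(2/4) = 1/5.
The prior-weighted likelihoods are 1/2 · 4/55 = 2/55, 1/2 · 1/5 = 1/10; with total 3/22.
By Bayes' rule, P(jar A | data) = (2/55) / (3/22) = 4/15.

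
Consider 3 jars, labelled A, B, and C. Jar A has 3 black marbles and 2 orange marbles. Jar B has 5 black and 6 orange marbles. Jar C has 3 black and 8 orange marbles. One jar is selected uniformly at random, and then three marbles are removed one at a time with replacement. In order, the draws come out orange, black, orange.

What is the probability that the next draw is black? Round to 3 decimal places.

0.422

Under each hypothesis, the probability of the observed sequence is: P(data | jar A) = (2/5)(3/5)(2/5) = 0.096; P(data | jar B) = (6/11)(5/11)(6/11) = 0.13524; P(data | jar C) = (8/11)(3/11)(8/11) = 0.14425.
Multiplying each by its prior: 1/3 · 0.096 = 0.032, 1/3 · 0.13524 = 0.045079, 1/3 · 0.14425 = 0.048084; with total 0.12516.
Dividing through by the total gives posterior P(jar A | data) = 0.25567, P(jar B | data) = 0.36016, P(jar C | data) = 0.38417.
So P(black next | data) = Σ P(black next | H) P(H | data) = (3/5)(0.25567) + (5/11)(0.36016) + (3/11)(0.38417) = 0.42188.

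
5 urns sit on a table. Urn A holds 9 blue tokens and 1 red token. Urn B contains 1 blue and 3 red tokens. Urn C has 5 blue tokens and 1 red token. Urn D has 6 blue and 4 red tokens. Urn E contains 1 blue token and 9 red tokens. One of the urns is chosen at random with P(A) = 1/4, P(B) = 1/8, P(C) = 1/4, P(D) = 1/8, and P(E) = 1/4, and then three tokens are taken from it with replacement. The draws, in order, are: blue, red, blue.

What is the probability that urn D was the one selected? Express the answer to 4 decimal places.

0.2391

The likelihood of the observed sequence under each hypothesis: P(data | urn A) = (9/10)(1/10)(9/10) = 0.081; P(data | urn B) = (1/4)(3/4)(1/4) = 0.046875; P(data | urn C) = (5/6)(1/6)(5/6) = 0.11574; P(data | urn D) = (6/10)(4/10)(6/10) = 0.144; P(data | urn E) = (1/10)(9/10)(1/10) = 0.009.
The prior-weighted likelihoods are 1/4 · 0.081 = 0.02025, 1/8 · 0.046875 = 0.0058594, 1/4 · 0.11574 = 0.028935, 1/8 · 0.144 = 0.018, 1/4 · 0.009 = 0.00225; summing to 0.075295.
So P(urn D | data) = (0.018) / (0.075295) = 0.23906.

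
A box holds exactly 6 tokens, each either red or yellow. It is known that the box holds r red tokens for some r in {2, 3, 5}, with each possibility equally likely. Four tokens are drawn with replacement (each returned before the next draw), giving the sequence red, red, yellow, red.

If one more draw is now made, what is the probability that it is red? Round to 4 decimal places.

0.6527

The likelihood of the observed sequence under each hypothesis: P(data | r = 2) = (2/6)(2/6)(4/6)(2/6) = 0.024691; P(data | r = 3) = (3/6)(3/6)(3/6)(3/6) = 0.0625; P(data | r = 5) = (5/6)(5/6)(1/6)(5/6) = 0.096451.
Weighting by the prior gives 1/3 · 0.024691 = 0.0082305, 1/3 · 0.0625 = 0.020833, 1/3 · 0.096451 = 0.03215; these sum to 0.061214.
The posterior is then P(r = 2 | data) = 0.13445, P(r = 3 | data) = 0.34034, P(r = 5 | data) = 0.52521.
The predictive probability is P(red next | data) = (1/3)(0.13445) + (1/2)(0.34034) + (5/6)(0.52521) = 0.65266.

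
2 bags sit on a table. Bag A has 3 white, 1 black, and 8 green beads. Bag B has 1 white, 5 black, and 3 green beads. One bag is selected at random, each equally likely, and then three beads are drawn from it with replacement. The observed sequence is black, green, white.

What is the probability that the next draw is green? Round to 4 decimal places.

The likelihood of the observed sequence under each hypothesis: P(data | bag A) = (1/12)(8/12)(3/12) = 0.013889; P(data | bag B) = (5/9)(3/9)(1/9) = 0.020576.
The prior-weighted likelihoods are 1/2 · 0.013889 = 0.0069444, 1/2 · 0.020576 = 0.010288; these sum to 0.017233.
The posterior is then P(bag A | data) = 0.40299, P(bag B | data) = 0.59701.
The predictive probability is P(green next | data) = (2/3)(0.40299) + (1/3)(0.59701) = 0.46766.

0.4677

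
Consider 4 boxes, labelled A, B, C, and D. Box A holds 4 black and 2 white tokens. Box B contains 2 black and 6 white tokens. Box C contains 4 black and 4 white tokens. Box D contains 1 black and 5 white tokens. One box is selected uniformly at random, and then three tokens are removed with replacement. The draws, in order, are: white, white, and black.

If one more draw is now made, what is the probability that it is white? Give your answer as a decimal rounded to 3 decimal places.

Under each hypothesis, the probability of the observed sequence is: P(data | box A) = (2/6)(2/6)(4/6) = 0.074074; P(data | box B) = (6/8)(6/8)(2/8) = 0.14062; P(data | box C) = (4/8)(4/8)(4/8) = 0.125; P(data | box D) = (5/6)(5/6)(1/6) = 0.11574.
The prior-weighted likelihoods are 1/4 · 0.074074 = 0.018519, 1/4 · 0.14062 = 0.035156, 1/4 · 0.125 = 0.03125, 1/4 · 0.11574 = 0.028935; summing to 0.11386.
The posterior is then P(box A | data) = 0.16264, P(box B | data) = 0.30877, P(box C | data) = 0.27446, P(box D | data) = 0.25413.
The predictive probability is P(white next | data) = (1/3)(0.16264) + (3/4)(0.30877) + (1/2)(0.27446) + (5/6)(0.25413) = 0.63479.

0.635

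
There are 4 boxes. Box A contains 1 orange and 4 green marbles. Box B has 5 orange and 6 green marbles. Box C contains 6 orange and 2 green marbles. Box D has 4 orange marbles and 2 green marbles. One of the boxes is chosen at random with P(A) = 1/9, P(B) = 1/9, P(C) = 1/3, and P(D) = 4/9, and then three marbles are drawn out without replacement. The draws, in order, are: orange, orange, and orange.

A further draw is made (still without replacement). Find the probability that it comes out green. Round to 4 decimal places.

Compute the likelihood of the observed sequence for each case: P(data | box A) = (1/5)(0/4) = 0; P(data | box B) = (5/11)(4/10)(3/9) = 0.060606; P(data | box C) = (6/8)(5/7)(4/6) = 0.35714; P(data | box D) = (4/6)(3/5)(2/4) = 0.2.
Multiplying each by its prior: 1/9 · 0 = 0, 1/9 · 0.060606 = 0.006734, 1/3 · 0.35714 = 0.11905, 4/9 · 0.2 = 0.088889; summing to 0.21467.
Normalising, the posterior is P(box A | data) = 0, P(box B | data) = 0.031369, P(box C | data) = 0.55456, P(box D | data) = 0.41407.
Averaging over the posterior, P(green next | data) = (3/4)(0.031369) + (2/5)(0.55456) + (2/3)(0.41407) = 0.5214.

0.5214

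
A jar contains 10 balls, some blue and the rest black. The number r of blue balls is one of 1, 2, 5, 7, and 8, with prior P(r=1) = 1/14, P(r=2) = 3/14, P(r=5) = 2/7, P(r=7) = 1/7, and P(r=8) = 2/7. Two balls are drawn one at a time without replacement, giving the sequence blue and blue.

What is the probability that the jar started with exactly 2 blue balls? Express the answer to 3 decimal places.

0.015

The likelihood of the observed sequence under each hypothesis: P(data | r = 1) = (1/10)(0/9) = 0; P(data | r = 2) = (2/10)(1/9) = 1/45; P(data | r = 5) = (5/10)(4/9) = 2/9; P(data | r = 7) = (7/10)(6/9) = 7/15; P(data | r = 8) = (8/10)(7/9) = 28/45.
The prior-weighted likelihoods are 1/14 · 0 = 0, 3/14 · 1/45 = 1/210, 2/7 · 2/9 = 4/63, 1/7 · 7/15 = 1/15, 2/7 · 28/45 = 8/45; summing to 197/630.
Therefore the posterior P(r = 2 | data) = (1/210) / (197/630) = 3/197.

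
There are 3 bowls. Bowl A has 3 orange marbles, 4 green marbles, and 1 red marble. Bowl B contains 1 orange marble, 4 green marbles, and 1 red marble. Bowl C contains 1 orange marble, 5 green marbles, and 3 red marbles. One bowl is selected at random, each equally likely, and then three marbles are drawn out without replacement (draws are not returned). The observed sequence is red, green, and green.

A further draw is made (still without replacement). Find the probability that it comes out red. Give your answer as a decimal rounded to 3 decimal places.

Compute the likelihood of the observed sequence for each case: P(data | bowl A) = (1/8)(4/7)(3/6) = 0.035714; P(data | bowl B) = (1/6)(4/5)(3/4) = 0.1; P(data | bowl C) = (3/9)(5/8)(4/7) = 0.11905.
Multiplying each by its prior: 1/3 · 0.035714 = 0.011905, 1/3 · 0.1 = 0.033333, 1/3 · 0.11905 = 0.039683; with total 0.084921.
Dividing through by the total gives posterior P(bowl A | data) = 0.14019, P(bowl B | data) = 0.39252, P(bowl C | data) = 0.46729.
The predictive probability is P(red next | data) = (0)(0.14019) + (0)(0.39252) + (1/3)(0.46729) = 0.15576.

0.156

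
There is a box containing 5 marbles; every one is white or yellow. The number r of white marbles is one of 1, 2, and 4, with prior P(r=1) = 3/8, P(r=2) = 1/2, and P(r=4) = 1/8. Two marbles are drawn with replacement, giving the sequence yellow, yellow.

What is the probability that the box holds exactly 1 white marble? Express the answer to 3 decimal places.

0.565

Compute the likelihood of the observed sequence for each case: P(data | r = 1) = (4/5)(4/5) = 16/25; P(data | r = 2) = (3/5)(3/5) = 9/25; P(data | r = 4) = (1/5)(1/5) = 1/25.
Multiplying each by its prior: 3/8 · 16/25 = 6/25, 1/2 · 9/25 = 9/50, 1/8 · 1/25 = 1/200; summing to 17/40.
By Bayes' rule, P(r = 1 | data) = (6/25) / (17/40) = 48/85.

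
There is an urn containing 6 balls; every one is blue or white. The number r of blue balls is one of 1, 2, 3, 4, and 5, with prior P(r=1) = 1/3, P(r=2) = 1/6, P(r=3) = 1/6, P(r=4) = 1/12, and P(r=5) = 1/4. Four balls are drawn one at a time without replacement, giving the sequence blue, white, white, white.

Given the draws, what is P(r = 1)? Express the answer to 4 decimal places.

0.6452

The likelihood of the observed sequence under each hypothesis: P(data | r = 1) = (1/6)(5/5)(4/4)(3/3) = 1/6; P(data | r = 2) = (2/6)(4/5)(3/4)(2/3) = 2/15; P(data | r = 3) = (3/6)(3/5)(2/4)(1/3) = 1/20; P(data | r = 4) = (4/6)(2/5)(1/4)(0/3) = 0; P(data | r = 5) = (5/6)(1/5)(0/4) = 0.
Multiplying each by its prior: 1/3 · 1/6 = 1/18, 1/6 · 2/15 = 1/45, 1/6 · 1/20 = 1/120, 1/12 · 0 = 0, 1/4 · 0 = 0; summing to 31/360.
Hence P(r = 1 | data) = (1/18) / (31/360) = 20/31.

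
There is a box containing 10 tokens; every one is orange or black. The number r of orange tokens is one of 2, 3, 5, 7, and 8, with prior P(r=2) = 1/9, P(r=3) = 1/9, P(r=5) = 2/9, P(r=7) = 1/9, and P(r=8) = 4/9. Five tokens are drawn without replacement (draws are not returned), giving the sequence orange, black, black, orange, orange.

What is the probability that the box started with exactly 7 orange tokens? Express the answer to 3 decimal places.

0.191

Compute the likelihood of the observed sequence for each case: P(data | r = 2) = (2/10)(8/9)(7/8)(1/7)(0/6) = 0; P(data | r = 3) = (3/10)(7/9)(6/8)(2/7)(1/6) = 0.0083333; P(data | r = 5) = (5/10)(5/9)(4/8)(4/7)(3/6) = 0.039683; P(data | r = 7) = (7/10)(3/9)(2/8)(6/7)(5/6) = 0.041667; P(data | r = 8) = (8/10)(2/9)(1/8)(7/7)(6/6) = 0.022222.
Weighting by the prior gives 1/9 · 0 = 0, 1/9 · 0.0083333 = 0.00092593, 2/9 · 0.039683 = 0.0088183, 1/9 · 0.041667 = 0.0046296, 4/9 · 0.022222 = 0.0098765; with total 0.02425.
So P(r = 7 | data) = (0.0046296) / (0.02425) = 0.19091.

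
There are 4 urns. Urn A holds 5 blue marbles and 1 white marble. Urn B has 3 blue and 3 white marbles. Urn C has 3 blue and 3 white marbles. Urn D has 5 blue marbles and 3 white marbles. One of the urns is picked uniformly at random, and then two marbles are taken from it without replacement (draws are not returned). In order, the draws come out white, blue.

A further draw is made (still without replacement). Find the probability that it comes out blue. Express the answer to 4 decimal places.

The likelihood of the observed sequence under each hypothesis: P(data | urn A) = (1/6)(5/5) = 0.16667; P(data | urn B) = (3/6)(3/5) = 0.3; P(data | urn C) = (3/6)(3/5) = 0.3; P(data | urn D) = (3/8)(5/7) = 0.26786.
Multiplying each by its prior: 1/4 · 0.16667 = 0.041667, 1/4 · 0.3 = 0.075, 1/4 · 0.3 = 0.075, 1/4 · 0.26786 = 0.066964; these sum to 0.25863.
The posterior is then P(urn A | data) = 0.1611, P(urn B | data) = 0.28999, P(urn C | data) = 0.28999, P(urn D | data) = 0.25892.
Averaging over the posterior, P(blue next | data) = (1)(0.1611) + (1/2)(0.28999) + (1/2)(0.28999) + (2/3)(0.25892) = 0.62371.

0.6237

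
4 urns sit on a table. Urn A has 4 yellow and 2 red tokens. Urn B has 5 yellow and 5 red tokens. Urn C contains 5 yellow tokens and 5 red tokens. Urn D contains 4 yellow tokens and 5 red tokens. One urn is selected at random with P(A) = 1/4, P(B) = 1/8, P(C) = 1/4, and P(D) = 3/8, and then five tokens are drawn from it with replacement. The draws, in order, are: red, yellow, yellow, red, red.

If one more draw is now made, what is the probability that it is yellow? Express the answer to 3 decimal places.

Under each hypothesis, the probability of the observed sequence is: P(data | urn A) = (2/6)(4/6)(4/6)(2/6)(2/6) = 0.016461; P(data | urn B) = (5/10)(5/10)(5/10)(5/10)(5/10) = 0.03125; P(data | urn C) = (5/10)(5/10)(5/10)(5/10)(5/10) = 0.03125; P(data | urn D) = (5/9)(4/9)(4/9)(5/9)(5/9) = 0.03387.
The prior-weighted likelihoods are 1/4 · 0.016461 = 0.0041152, 1/8 · 0.03125 = 0.0039062, 1/4 · 0.03125 = 0.0078125, 3/8 · 0.03387 = 0.012701; with total 0.028535.
Normalising, the posterior is P(urn A | data) = 0.14422, P(urn B | data) = 0.13689, P(urn C | data) = 0.27378, P(urn D | data) = 0.44511.
Averaging over the posterior, P(yellow next | data) = (2/3)(0.14422) + (1/2)(0.13689) + (1/2)(0.27378) + (4/9)(0.44511) = 0.49931.

0.499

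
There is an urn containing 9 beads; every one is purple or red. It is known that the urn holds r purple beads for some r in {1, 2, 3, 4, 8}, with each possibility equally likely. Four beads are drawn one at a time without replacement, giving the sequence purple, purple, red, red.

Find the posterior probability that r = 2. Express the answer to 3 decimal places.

0.167

Compute the likelihood of the observed sequence for each case: P(data | r = 1) = (1/9)(0/8) = 0; P(data | r = 2) = (2/9)(1/8)(7/7)(6/6) = 1/36; P(data | r = 3) = (3/9)(2/8)(6/7)(5/6) = 5/84; P(data | r = 4) = (4/9)(3/8)(5/7)(4/6) = 5/63; P(data | r = 8) = (8/9)(7/8)(1/7)(0/6) = 0.
Weighting by the prior gives 1/5 · 0 = 0, 1/5 · 1/36 = 1/180, 1/5 · 5/84 = 1/84, 1/5 · 5/63 = 1/63, 1/5 · 0 = 0; these sum to 1/30.
Therefore the posterior P(r = 2 | data) = (1/180) / (1/30) = 1/6.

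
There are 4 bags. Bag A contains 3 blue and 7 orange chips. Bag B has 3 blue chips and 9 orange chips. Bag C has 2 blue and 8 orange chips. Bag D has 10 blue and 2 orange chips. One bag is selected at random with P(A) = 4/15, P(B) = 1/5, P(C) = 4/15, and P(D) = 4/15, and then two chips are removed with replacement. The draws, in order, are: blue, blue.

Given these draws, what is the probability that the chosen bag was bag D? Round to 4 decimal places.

0.7970

For each hypothesis, P(data | H) works out to: P(data | bag A) = (3/10)(3/10) = 0.09; P(data | bag B) = (3/12)(3/12) = 0.0625; P(data | bag C) = (2/10)(2/10) = 0.04; P(data | bag D) = (10/12)(10/12) = 0.69444.
Weighting by the prior gives 4/15 · 0.09 = 0.024, 1/5 · 0.0625 = 0.0125, 4/15 · 0.04 = 0.010667, 4/15 · 0.69444 = 0.18519; with total 0.23235.
By Bayes' rule, P(bag D | data) = (0.18519) / (0.23235) = 0.797.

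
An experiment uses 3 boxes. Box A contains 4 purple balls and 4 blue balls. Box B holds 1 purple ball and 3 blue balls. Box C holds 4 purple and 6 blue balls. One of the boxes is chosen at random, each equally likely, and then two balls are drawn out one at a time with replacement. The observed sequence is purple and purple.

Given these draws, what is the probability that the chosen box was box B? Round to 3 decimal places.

0.132

The likelihood of the observed sequence under each hypothesis: P(data | box A) = (4/8)(4/8) = 1/4; P(data | box B) = (1/4)(1/4) = 1/16; P(data | box C) = (4/10)(4/10) = 4/25.
Multiplying each by its prior: 1/3 · 1/4 = 1/12, 1/3 · 1/16 = 1/48, 1/3 · 4/25 = 4/75; summing to 63/400.
Hence P(box B | data) = (1/48) / (63/400) = 25/189.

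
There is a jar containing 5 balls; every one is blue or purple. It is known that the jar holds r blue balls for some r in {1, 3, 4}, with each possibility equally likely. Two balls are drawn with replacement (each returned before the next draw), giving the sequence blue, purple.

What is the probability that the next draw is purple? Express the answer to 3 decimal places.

The likelihood of the observed sequence under each hypothesis: P(data | r = 1) = (1/5)(4/5) = 4/25; P(data | r = 3) = (3/5)(2/5) = 6/25; P(data | r = 4) = (4/5)(1/5) = 4/25.
Multiplying each by its prior: 1/3 · 4/25 = 4/75, 1/3 · 6/25 = 2/25, 1/3 · 4/25 = 4/75; these sum to 14/75.
The posterior is then P(r = 1 | data) = 2/7, P(r = 3 | data) = 3/7, P(r = 4 | data) = 2/7.
The predictive probability is P(purple next | data) = (4/5)(2/7) + (2/5)(3/7) + (1/5)(2/7) = 16/35.

0.457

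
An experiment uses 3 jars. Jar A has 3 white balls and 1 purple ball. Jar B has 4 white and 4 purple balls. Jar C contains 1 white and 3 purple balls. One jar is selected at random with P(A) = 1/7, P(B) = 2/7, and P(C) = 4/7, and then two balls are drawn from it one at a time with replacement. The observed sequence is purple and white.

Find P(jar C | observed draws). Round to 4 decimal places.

The likelihood of the observed sequence under each hypothesis: P(data | jar A) = (1/4)(3/4) = 3/16; P(data | jar B) = (4/8)(4/8) = 1/4; P(data | jar C) = (3/4)(1/4) = 3/16.
Multiplying each by its prior: 1/7 · 3/16 = 3/112, 2/7 · 1/4 = 1/14, 4/7 · 3/16 = 3/28; these sum to 23/112.
By Bayes' rule, P(jar C | data) = (3/28) / (23/112) = 12/23.

0.5217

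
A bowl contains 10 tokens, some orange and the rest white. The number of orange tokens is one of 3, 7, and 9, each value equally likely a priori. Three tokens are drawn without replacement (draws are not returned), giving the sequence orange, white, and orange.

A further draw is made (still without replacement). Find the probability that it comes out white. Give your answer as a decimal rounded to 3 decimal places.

0.300

For each hypothesis, P(data | H) works out to: P(data | r = 3) = (3/10)(7/9)(2/8) = 7/120; P(data | r = 7) = (7/10)(3/9)(6/8) = 7/40; P(data | r = 9) = (9/10)(1/9)(8/8) = 1/10.
The prior-weighted likelihoods are 1/3 · 7/120 = 7/360, 1/3 · 7/40 = 7/120, 1/3 · 1/10 = 1/30; summing to 1/9.
Normalising, the posterior is P(r = 3 | data) = 7/40, P(r = 7 | data) = 21/40, P(r = 9 | data) = 3/10.
So P(white next | data) = Σ P(white next | H) P(H | data) = (6/7)(7/40) + (2/7)(21/40) + (0)(3/10) = 3/10.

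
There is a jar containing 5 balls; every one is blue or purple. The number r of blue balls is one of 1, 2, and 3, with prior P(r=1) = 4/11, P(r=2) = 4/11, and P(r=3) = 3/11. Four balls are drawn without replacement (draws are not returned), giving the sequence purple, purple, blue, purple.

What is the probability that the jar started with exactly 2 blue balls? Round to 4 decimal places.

0.3333

The likelihood of the observed sequence under each hypothesis: P(data | r = 1) = (4/5)(3/4)(1/3)(2/2) = 1/5; P(data | r = 2) = (3/5)(2/4)(2/3)(1/2) = 1/10; P(data | r = 3) = (2/5)(1/4)(3/3)(0/2) = 0.
Multiplying each by its prior: 4/11 · 1/5 = 4/55, 4/11 · 1/10 = 2/55, 3/11 · 0 = 0; with total 6/55.
So P(r = 2 | data) = (2/55) / (6/55) = 1/3.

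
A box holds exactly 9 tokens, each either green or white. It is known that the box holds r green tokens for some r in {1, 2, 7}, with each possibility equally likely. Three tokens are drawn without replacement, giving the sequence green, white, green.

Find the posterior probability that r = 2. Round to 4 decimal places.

0.1429

The likelihood of the observed sequence under each hypothesis: P(data | r = 1) = (1/9)(8/8)(0/7) = 0; P(data | r = 2) = (2/9)(7/8)(1/7) = 1/36; P(data | r = 7) = (7/9)(2/8)(6/7) = 1/6.
Weighting by the prior gives 1/3 · 0 = 0, 1/3 · 1/36 = 1/108, 1/3 · 1/6 = 1/18; these sum to 7/108.
So P(r = 2 | data) = (1/108) / (7/108) = 1/7.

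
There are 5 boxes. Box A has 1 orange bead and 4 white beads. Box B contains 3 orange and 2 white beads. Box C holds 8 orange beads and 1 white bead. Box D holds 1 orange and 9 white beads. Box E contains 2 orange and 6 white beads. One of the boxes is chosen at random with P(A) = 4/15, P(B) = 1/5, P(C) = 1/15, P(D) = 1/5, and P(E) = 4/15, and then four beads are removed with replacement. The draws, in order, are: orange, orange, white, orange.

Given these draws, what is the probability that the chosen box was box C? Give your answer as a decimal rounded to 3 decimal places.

0.189

Under each hypothesis, the probability of the observed sequence is: P(data | box A) = (1/5)(1/5)(4/5)(1/5) = 0.0064; P(data | box B) = (3/5)(3/5)(2/5)(3/5) = 0.0864; P(data | box C) = (8/9)(8/9)(1/9)(8/9) = 0.078037; P(data | box D) = (1/10)(1/10)(9/10)(1/10) = 0.0009; P(data | box E) = (2/8)(2/8)(6/8)(2/8) = 0.011719.
The prior-weighted likelihoods are 4/15 · 0.0064 = 0.0017067, 1/5 · 0.0864 = 0.01728, 1/15 · 0.078037 = 0.0052025, 1/5 · 0.0009 = 0.00018, 4/15 · 0.011719 = 0.003125; summing to 0.027494.
Hence P(box C | data) = (0.0052025) / (0.027494) = 0.18922.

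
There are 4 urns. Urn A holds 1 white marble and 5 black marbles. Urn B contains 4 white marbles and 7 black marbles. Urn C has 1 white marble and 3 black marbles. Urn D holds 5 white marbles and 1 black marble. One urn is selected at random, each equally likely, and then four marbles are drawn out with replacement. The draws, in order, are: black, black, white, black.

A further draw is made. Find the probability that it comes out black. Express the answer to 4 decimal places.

0.7338

The likelihood of the observed sequence under each hypothesis: P(data | urn A) = (5/6)(5/6)(1/6)(5/6) = 0.096451; P(data | urn B) = (7/11)(7/11)(4/11)(7/11) = 0.093709; P(data | urn C) = (3/4)(3/4)(1/4)(3/4) = 0.10547; P(data | urn D) = (1/6)(1/6)(5/6)(1/6) = 0.003858.
The prior-weighted likelihoods are 1/4 · 0.096451 = 0.024113, 1/4 · 0.093709 = 0.023427, 1/4 · 0.10547 = 0.026367, 1/4 · 0.003858 = 0.00096451; with total 0.074872.
The posterior is then P(urn A | data) = 0.32205, P(urn B | data) = 0.3129, P(urn C | data) = 0.35216, P(urn D | data) = 0.012882.
The predictive probability is P(black next | data) = (5/6)(0.32205) + (7/11)(0.3129) + (3/4)(0.35216) + (1/6)(0.012882) = 0.73377.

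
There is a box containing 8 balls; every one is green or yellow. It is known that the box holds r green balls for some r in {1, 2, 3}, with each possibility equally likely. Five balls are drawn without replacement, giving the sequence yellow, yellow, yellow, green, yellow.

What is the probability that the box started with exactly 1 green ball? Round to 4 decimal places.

Under each hypothesis, the probability of the observed sequence is: P(data | r = 1) = (7/8)(6/7)(5/6)(1/5)(4/4) = 1/8; P(data | r = 2) = (6/8)(5/7)(4/6)(2/5)(3/4) = 3/28; P(data | r = 3) = (5/8)(4/7)(3/6)(3/5)(2/4) = 3/56.
Multiplying each by its prior: 1/3 · 1/8 = 1/24, 1/3 · 3/28 = 1/28, 1/3 · 3/56 = 1/56; with total 2/21.
Therefore the posterior P(r = 1 | data) = (1/24) / (2/21) = 7/16.

0.4375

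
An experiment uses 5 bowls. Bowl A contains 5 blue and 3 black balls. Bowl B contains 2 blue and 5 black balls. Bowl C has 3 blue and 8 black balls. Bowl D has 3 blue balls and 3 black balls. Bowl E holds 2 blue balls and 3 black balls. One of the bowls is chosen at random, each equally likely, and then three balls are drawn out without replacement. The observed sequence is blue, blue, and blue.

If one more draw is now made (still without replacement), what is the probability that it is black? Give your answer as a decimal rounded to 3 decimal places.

Under each hypothesis, the probability of the observed sequence is: P(data | bowl A) = (5/8)(4/7)(3/6) = 0.17857; P(data | bowl B) = (2/7)(1/6)(0/5) = 0; P(data | bowl C) = (3/11)(2/10)(1/9) = 0.0060606; P(data | bowl D) = (3/6)(2/5)(1/4) = 0.05; P(data | bowl E) = (2/5)(1/4)(0/3) = 0.
The prior-weighted likelihoods are 1/5 · 0.17857 = 0.035714, 1/5 · 0 = 0, 1/5 · 0.0060606 = 0.0012121, 1/5 · 0.05 = 0.01, 1/5 · 0 = 0; these sum to 0.046926.
Dividing through by the total gives posterior P(bowl A | data) = 0.76107, P(bowl B | data) = 0, P(bowl C | data) = 0.02583, P(bowl D | data) = 0.2131, P(bowl E | data) = 0.
So P(black next | data) = Σ P(black next | H) P(H | data) = (3/5)(0.76107) + (1)(0.02583) + (1)(0.2131) = 0.69557.

0.696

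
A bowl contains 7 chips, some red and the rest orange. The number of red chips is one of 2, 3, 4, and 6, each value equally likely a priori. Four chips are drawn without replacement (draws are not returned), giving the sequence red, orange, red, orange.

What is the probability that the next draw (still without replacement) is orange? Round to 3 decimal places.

0.609

Under each hypothesis, the probability of the observed sequence is: P(data | r = 2) = (2/7)(5/6)(1/5)(4/4) = 1/21; P(data | r = 3) = (3/7)(4/6)(2/5)(3/4) = 3/35; P(data | r = 4) = (4/7)(3/6)(3/5)(2/4) = 3/35; P(data | r = 6) = (6/7)(1/6)(5/5)(0/4) = 0.
The prior-weighted likelihoods are 1/4 · 1/21 = 1/84, 1/4 · 3/35 = 3/140, 1/4 · 3/35 = 3/140, 1/4 · 0 = 0; summing to 23/420.
Normalising, the posterior is P(r = 2 | data) = 5/23, P(r = 3 | data) = 9/23, P(r = 4 | data) = 9/23, P(r = 6 | data) = 0.
The predictive probability is P(orange next | data) = (1)(5/23) + (2/3)(9/23) + (1/3)(9/23) = 14/23.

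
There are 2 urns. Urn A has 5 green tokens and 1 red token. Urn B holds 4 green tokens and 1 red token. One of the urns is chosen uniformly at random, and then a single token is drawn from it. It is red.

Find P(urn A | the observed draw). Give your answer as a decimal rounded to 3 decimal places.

0.455

The likelihood of this draw under each hypothesis: P(data | urn A) = (1/6) = 1/6; P(data | urn B) = (1/5) = 1/5.
Multiplying each by its prior: 1/2 · 1/6 = 1/12, 1/2 · 1/5 = 1/10; with total 11/60.
Hence P(urn A | data) = (1/12) / (11/60) = 5/11.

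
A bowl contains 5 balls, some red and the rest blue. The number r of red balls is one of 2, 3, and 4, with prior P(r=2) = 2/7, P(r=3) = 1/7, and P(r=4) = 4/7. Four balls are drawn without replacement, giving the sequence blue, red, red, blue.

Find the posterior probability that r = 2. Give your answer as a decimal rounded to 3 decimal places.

0.667

The likelihood of the observed sequence under each hypothesis: P(data | r = 2) = (3/5)(2/4)(1/3)(2/2) = 1/10; P(data | r = 3) = (2/5)(3/4)(2/3)(1/2) = 1/10; P(data | r = 4) = (1/5)(4/4)(3/3)(0/2) = 0.
Weighting by the prior gives 2/7 · 1/10 = 1/35, 1/7 · 1/10 = 1/70, 4/7 · 0 = 0; these sum to 3/70.
By Bayes' rule, P(r = 2 | data) = (1/35) / (3/70) = 2/3.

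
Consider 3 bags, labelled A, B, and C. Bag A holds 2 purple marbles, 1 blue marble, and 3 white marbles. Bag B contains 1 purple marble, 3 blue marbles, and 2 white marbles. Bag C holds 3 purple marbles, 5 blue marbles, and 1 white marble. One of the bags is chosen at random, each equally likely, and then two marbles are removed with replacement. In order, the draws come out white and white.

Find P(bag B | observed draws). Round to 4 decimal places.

Compute the likelihood of the observed sequence for each case: P(data | bag A) = (3/6)(3/6) = 1/4; P(data | bag B) = (2/6)(2/6) = 1/9; P(data | bag C) = (1/9)(1/9) = 1/81.
Multiplying each by its prior: 1/3 · 1/4 = 1/12, 1/3 · 1/9 = 1/27, 1/3 · 1/81 = 1/243; with total 121/972.
Therefore the posterior P(bag B | data) = (1/27) / (121/972) = 36/121.

0.2975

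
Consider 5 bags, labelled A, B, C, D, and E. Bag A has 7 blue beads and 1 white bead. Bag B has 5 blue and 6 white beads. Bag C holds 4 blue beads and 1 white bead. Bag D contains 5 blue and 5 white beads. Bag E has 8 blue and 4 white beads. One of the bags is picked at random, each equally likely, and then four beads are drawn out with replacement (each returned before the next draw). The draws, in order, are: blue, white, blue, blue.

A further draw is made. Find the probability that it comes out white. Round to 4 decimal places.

0.3087

For each hypothesis, P(data | H) works out to: P(data | bag A) = (7/8)(1/8)(7/8)(7/8) = 0.08374; P(data | bag B) = (5/11)(6/11)(5/11)(5/11) = 0.051226; P(data | bag C) = (4/5)(1/5)(4/5)(4/5) = 0.1024; P(data | bag D) = (5/10)(5/10)(5/10)(5/10) = 0.0625; P(data | bag E) = (8/12)(4/12)(8/12)(8/12) = 0.098765.
Multiplying each by its prior: 1/5 · 0.08374 = 0.016748, 1/5 · 0.051226 = 0.010245, 1/5 · 0.1024 = 0.02048, 1/5 · 0.0625 = 0.0125, 1/5 · 0.098765 = 0.019753; these sum to 0.079726.
Dividing through by the total gives posterior P(bag A | data) = 0.21007, P(bag B | data) = 0.1285, P(bag C | data) = 0.25688, P(bag D | data) = 0.15679, P(bag E | data) = 0.24776.
So P(white next | data) = Σ P(white next | H) P(H | data) = (1/8)(0.21007) + (6/11)(0.1285) + (1/5)(0.25688) + (1/2)(0.15679) + (1/3)(0.24776) = 0.30871.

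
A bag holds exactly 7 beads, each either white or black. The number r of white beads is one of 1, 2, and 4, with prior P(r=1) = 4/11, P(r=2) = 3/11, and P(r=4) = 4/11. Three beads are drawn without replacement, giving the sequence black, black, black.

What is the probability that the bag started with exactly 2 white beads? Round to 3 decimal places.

0.263

The likelihood of the observed sequence under each hypothesis: P(data | r = 1) = (6/7)(5/6)(4/5) = 4/7; P(data | r = 2) = (5/7)(4/6)(3/5) = 2/7; P(data | r = 4) = (3/7)(2/6)(1/5) = 1/35.
Multiplying each by its prior: 4/11 · 4/7 = 16/77, 3/11 · 2/7 = 6/77, 4/11 · 1/35 = 4/385; with total 114/385.
By Bayes' rule, P(r = 2 | data) = (6/77) / (114/385) = 5/19.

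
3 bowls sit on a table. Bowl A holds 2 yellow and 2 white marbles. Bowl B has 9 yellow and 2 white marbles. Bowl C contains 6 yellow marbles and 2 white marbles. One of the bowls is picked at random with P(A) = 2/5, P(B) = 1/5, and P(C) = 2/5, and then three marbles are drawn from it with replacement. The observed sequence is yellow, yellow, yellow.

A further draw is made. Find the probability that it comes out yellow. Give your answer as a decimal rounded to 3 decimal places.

Compute the likelihood of the observed sequence for each case: P(data | bowl A) = (2/4)(2/4)(2/4) = 0.125; P(data | bowl B) = (9/11)(9/11)(9/11) = 0.54771; P(data | bowl C) = (6/8)(6/8)(6/8) = 0.42188.
Weighting by the prior gives 2/5 · 0.125 = 0.05, 1/5 · 0.54771 = 0.10954, 2/5 · 0.42188 = 0.16875; these sum to 0.32829.
Normalising, the posterior is P(bowl A | data) = 0.1523, P(bowl B | data) = 0.33367, P(bowl C | data) = 0.51402.
The predictive probability is P(yellow next | data) = (1/2)(0.1523) + (9/11)(0.33367) + (3/4)(0.51402) = 0.73467.

0.735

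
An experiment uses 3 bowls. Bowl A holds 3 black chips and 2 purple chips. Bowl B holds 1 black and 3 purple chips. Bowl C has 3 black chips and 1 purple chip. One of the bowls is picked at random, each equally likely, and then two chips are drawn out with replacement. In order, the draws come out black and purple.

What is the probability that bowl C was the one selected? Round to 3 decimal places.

For each hypothesis, P(data | H) works out to: P(data | bowl A) = (3/5)(2/5) = 6/25; P(data | bowl B) = (1/4)(3/4) = 3/16; P(data | bowl C) = (3/4)(1/4) = 3/16.
Multiplying each by its prior: 1/3 · 6/25 = 2/25, 1/3 · 3/16 = 1/16, 1/3 · 3/16 = 1/16; with total 41/200.
So P(bowl C | data) = (1/16) / (41/200) = 25/82.

0.305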